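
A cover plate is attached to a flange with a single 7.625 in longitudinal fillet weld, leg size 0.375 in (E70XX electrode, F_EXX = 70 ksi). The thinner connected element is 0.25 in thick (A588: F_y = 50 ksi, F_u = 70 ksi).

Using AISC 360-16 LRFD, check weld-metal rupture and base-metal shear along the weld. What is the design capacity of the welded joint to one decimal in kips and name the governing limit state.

Weld metal: throat = 0.707×0.375 = 0.26513 in, L = 7.625 in. φR_n = 0.75 × 0.6 × 70 × 0.26513 × 7.625 = 63.7 kips.
Base metal shear (0.25 in plate): yield φR_n = 1.0×0.6×50×0.25×7.625 = 57.2 kips; rupture φR_n = 0.75×0.6×70×0.25×7.625 = 60.0 kips; take 57.2 kips (yield).
Governing: min(63.7, 57.2) = 57.2 kips → base-metal shear.

57.2 kips (base-metal shear governs)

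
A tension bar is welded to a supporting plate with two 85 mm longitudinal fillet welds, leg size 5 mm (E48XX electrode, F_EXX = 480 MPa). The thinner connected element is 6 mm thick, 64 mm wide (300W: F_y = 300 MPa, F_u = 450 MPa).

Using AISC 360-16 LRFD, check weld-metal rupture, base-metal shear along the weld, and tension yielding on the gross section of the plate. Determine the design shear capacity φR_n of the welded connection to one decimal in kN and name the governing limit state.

103.7 kN (gross-section yield governs)

Weld metal: throat = 0.707×5 = 3.535 mm, L = 2×85 = 170 mm. φR_n = 0.75 × 0.6 × 480 × 3.535 × 170 = 129.8 kN.
Base metal shear (6 mm plate): yield φR_n = 1.0×0.6×300×6×170 = 183.6 kN; rupture φR_n = 0.75×0.6×450×6×170 = 206.6 kN; take 183.6 kN (yield).
Tension yield (gross): A_g = 64×6 = 384 mm². φR_n = 0.90 × 300 × 384 = 103.7 kN.
Governing: min(129.8, 183.6, 103.7) = 103.7 kN → gross-section yield.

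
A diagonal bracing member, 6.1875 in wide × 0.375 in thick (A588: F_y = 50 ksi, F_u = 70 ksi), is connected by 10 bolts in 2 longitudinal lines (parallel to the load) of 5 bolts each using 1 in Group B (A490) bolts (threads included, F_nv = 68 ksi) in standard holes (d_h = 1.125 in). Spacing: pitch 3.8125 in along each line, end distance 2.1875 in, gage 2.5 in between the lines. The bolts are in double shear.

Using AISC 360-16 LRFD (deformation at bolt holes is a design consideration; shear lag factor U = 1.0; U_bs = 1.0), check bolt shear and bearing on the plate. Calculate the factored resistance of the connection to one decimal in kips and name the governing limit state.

Bolt shear: A_b = π(1)²/4 = 0.7854 in². φR_n = 0.75 × 68 × 0.7854 × 10 × 2 = 801.1 kips.
Bearing (0.375 in plate, F_u = 70 ksi): end bolts L_c = 2.1875 − 1.125/2 = 1.625, R_n = min(1.2×1.625×0.375×70, 2.4×1×0.375×70) = 51.188 kips/bolt; interior L_c = 3.8125 − 1.125 = 2.6875, R_n = 63 kips/bolt. φR_n = 0.75 × (2×51.188 + 8×63) = 454.8 kips.
Governing: min(801.1, 454.8) = 454.8 kips → bearing.

454.8 kips (bearing governs)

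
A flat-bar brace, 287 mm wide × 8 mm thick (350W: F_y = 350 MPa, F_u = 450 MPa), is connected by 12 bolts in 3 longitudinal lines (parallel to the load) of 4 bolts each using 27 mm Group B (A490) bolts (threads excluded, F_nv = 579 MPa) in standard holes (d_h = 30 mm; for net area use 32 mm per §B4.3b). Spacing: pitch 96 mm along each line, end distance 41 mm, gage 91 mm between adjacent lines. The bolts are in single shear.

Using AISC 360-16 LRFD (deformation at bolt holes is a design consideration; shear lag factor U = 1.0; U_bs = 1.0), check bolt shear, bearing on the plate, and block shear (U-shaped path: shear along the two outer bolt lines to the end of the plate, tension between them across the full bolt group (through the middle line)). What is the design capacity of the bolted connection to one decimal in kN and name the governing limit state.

Bolt shear: A_b = π(27)²/4 = 572.56 mm². φR_n = 0.75 × 579 × 572.56 × 12 × 1 = 2983.6 kN.
Bearing (8 mm plate, F_u = 450 MPa): end bolts L_c = 41 − 30/2 = 26, R_n = min(1.2×26×8×450, 2.4×27×8×450) = 112.32 kN/bolt; interior L_c = 96 − 30 = 66, R_n = 233.28 kN/bolt. φR_n = 0.75 × (3×112.32 + 9×233.28) = 1827.4 kN.
Block shear: shear path 2×[41+3×96] = 2×329 mm, A_gv = 5264, A_nv = 2×(329 − 3.5×32)×8 = 3472 mm²; tension across gage: (182 − 2×32)×8 = 944 mm². R_n = min(0.6×450×3472, 0.6×350×5264) + 1.0×450×944 = min(937.44, 1105.4) + 424.8 = 1362.2 kN. φR_n = 0.75 × 1362.2 = 1021.7 kN.
Governing: min(2983.6, 1827.4, 1021.7) = 1021.7 kN → block shear.

1021.7 kN (block shear governs)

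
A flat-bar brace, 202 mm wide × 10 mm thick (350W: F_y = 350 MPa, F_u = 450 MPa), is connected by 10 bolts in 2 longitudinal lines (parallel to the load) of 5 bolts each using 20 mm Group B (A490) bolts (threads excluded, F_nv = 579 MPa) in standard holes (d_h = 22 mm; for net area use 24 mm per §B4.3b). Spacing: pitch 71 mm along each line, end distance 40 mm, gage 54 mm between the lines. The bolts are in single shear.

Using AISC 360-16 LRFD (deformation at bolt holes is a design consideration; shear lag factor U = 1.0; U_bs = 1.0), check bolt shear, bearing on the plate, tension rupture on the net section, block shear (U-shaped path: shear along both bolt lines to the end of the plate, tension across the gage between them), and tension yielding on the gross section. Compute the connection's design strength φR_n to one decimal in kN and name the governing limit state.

519.8 kN (net-section rupture governs)

Bolt shear: A_b = π(20)²/4 = 314.16 mm². φR_n = 0.75 × 579 × 314.16 × 10 × 1 = 1364.2 kN.
Bearing (10 mm plate, F_u = 450 MPa): end bolts L_c = 40 − 22/2 = 29, R_n = min(1.2×29×10×450, 2.4×20×10×450) = 156.6 kN/bolt; interior L_c = 71 − 22 = 49, R_n = 216 kN/bolt. φR_n = 0.75 × (2×156.6 + 8×216) = 1530.9 kN.
Tension rupture (net): A_n = (202 − 2×24)×10 = 1540 mm² (U = 1.0, A_e = A_n). φR_n = 0.75 × 450 × 1540 = 519.8 kN.
Block shear: shear path 2×[40+4×71] = 2×324 mm, A_gv = 6480, A_nv = 2×(324 − 4.5×24)×10 = 4320 mm²; tension across gage: (54 − 1×24)×10 = 300 mm². R_n = min(0.6×450×4320, 0.6×350×6480) + 1.0×450×300 = min(1166.4, 1360.8) + 135 = 1301.4 kN. φR_n = 0.75 × 1301.4 = 976.1 kN.
Tension yield (gross): A_g = 202×10 = 2020 mm². φR_n = 0.90 × 350 × 2020 = 636.3 kN.
Governing: min(1364.2, 1530.9, 519.8, 976.1, 636.3) = 519.8 kN → net-section rupture.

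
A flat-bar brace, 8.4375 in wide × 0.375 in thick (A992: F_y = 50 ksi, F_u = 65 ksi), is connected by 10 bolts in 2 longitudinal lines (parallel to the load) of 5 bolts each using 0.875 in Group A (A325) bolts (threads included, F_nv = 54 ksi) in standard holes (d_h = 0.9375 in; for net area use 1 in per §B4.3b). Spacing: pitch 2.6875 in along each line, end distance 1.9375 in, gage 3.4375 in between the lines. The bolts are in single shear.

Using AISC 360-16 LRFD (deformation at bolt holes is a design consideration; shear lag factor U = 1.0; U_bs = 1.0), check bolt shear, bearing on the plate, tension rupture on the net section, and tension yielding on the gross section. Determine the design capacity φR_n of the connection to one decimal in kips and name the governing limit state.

Bolt shear: A_b = π(0.875)²/4 = 0.60132 in². φR_n = 0.75 × 54 × 0.60132 × 10 × 1 = 243.5 kips.
Bearing (0.375 in plate, F_u = 65 ksi): end bolts L_c = 1.9375 − 0.9375/2 = 1.46875, R_n = min(1.2×1.46875×0.375×65, 2.4×0.875×0.375×65) = 42.961 kips/bolt; interior L_c = 2.6875 − 0.9375 = 1.75, R_n = 51.188 kips/bolt. φR_n = 0.75 × (2×42.961 + 8×51.188) = 371.6 kips.
Tension rupture (net): A_n = (8.4375 − 2×1)×0.375 = 2.4141 in² (U = 1.0, A_e = A_n). φR_n = 0.75 × 65 × 2.4141 = 117.7 kips.
Tension yield (gross): A_g = 8.4375×0.375 = 3.1641 in². φR_n = 0.90 × 50 × 3.1641 = 142.4 kips.
Governing: min(243.5, 371.6, 117.7, 142.4) = 117.7 kips → net-section rupture.

117.7 kips (net-section rupture governs)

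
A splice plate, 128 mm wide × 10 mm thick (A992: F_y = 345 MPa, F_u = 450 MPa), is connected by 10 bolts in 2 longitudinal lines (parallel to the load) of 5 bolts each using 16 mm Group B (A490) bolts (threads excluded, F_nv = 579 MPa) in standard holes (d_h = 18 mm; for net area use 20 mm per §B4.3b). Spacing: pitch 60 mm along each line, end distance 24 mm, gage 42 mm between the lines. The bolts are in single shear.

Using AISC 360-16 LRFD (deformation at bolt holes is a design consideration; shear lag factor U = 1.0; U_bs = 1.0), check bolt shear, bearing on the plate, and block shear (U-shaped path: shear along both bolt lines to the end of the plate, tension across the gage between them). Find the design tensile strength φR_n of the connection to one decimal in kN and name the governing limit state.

779.0 kN (block shear governs)

Bolt shear: A_b = π(16)²/4 = 201.06 mm². φR_n = 0.75 × 579 × 201.06 × 10 × 1 = 873.1 kN.
Bearing (10 mm plate, F_u = 450 MPa): end bolts L_c = 24 − 18/2 = 15, R_n = min(1.2×15×10×450, 2.4×16×10×450) = 81 kN/bolt; interior L_c = 60 − 18 = 42, R_n = 172.8 kN/bolt. φR_n = 0.75 × (2×81 + 8×172.8) = 1158.3 kN.
Block shear: shear path 2×[24+4×60] = 2×264 mm, A_gv = 5280, A_nv = 2×(264 − 4.5×20)×10 = 3480 mm²; tension across gage: (42 − 1×20)×10 = 220 mm². R_n = min(0.6×450×3480, 0.6×345×5280) + 1.0×450×220 = min(939.6, 1093) + 99 = 1038.6 kN. φR_n = 0.75 × 1038.6 = 779.0 kN.
Governing: min(873.1, 1158.3, 779.0) = 779.0 kN → block shear.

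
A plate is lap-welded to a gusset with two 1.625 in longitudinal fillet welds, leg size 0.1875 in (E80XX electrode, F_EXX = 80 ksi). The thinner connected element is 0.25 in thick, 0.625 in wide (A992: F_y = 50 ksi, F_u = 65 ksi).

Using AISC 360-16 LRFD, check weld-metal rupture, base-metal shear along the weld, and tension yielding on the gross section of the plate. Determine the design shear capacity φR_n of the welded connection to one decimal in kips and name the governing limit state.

Weld metal: throat = 0.707×0.1875 = 0.13256 in, L = 2×1.625 = 3.25 in. φR_n = 0.75 × 0.6 × 80 × 0.13256 × 3.25 = 15.5 kips.
Base metal shear (0.25 in plate): yield φR_n = 1.0×0.6×50×0.25×3.25 = 24.4 kips; rupture φR_n = 0.75×0.6×65×0.25×3.25 = 23.8 kips; take 23.8 kips (rupture).
Tension yield (gross): A_g = 0.625×0.25 = 0.15625 in². φR_n = 0.90 × 50 × 0.15625 = 7.0 kips.
Governing: min(15.5, 23.8, 7.0) = 7.0 kips → gross-section yield.

7.0 kips (gross-section yield governs)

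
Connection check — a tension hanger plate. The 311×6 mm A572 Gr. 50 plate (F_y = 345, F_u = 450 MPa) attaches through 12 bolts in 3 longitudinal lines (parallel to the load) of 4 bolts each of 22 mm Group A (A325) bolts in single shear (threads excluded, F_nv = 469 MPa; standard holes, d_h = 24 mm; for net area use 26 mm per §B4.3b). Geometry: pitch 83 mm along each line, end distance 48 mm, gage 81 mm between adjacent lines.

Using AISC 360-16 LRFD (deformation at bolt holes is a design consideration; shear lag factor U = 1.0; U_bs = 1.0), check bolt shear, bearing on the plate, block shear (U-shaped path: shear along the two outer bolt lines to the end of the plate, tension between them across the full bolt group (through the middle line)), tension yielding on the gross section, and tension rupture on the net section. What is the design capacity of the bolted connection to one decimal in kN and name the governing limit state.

471.8 kN (net-section rupture governs)

Bolt shear: A_b = π(22)²/4 = 380.13 mm². φR_n = 0.75 × 469 × 380.13 × 12 × 1 = 1604.5 kN.
Bearing (6 mm plate, F_u = 450 MPa): end bolts L_c = 48 − 24/2 = 36, R_n = min(1.2×36×6×450, 2.4×22×6×450) = 116.64 kN/bolt; interior L_c = 83 − 24 = 59, R_n = 142.56 kN/bolt. φR_n = 0.75 × (3×116.64 + 9×142.56) = 1224.7 kN.
Block shear: shear path 2×[48+3×83] = 2×297 mm, A_gv = 3564, A_nv = 2×(297 − 3.5×26)×6 = 2472 mm²; tension across gage: (162 − 2×26)×6 = 660 mm². R_n = min(0.6×450×2472, 0.6×345×3564) + 1.0×450×660 = min(667.44, 737.75) + 297 = 964.44 kN. φR_n = 0.75 × 964.44 = 723.3 kN.
Tension yield (gross): A_g = 311×6 = 1866 mm². φR_n = 0.90 × 345 × 1866 = 579.4 kN.
Tension rupture (net): A_n = (311 − 3×26)×6 = 1398 mm² (U = 1.0, A_e = A_n). φR_n = 0.75 × 450 × 1398 = 471.8 kN.
Governing: min(1604.5, 1224.7, 723.3, 579.4, 471.8) = 471.8 kN → net-section rupture.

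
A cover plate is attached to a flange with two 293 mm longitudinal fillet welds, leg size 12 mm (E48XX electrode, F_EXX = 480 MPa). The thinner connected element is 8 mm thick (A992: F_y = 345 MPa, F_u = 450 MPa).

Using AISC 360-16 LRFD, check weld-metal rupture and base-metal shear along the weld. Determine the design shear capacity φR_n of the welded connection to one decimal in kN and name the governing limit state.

949.3 kN (base-metal shear governs)

Weld metal: throat = 0.707×12 = 8.484 mm, L = 2×293 = 586 mm. φR_n = 0.75 × 0.6 × 480 × 8.484 × 586 = 1073.9 kN.
Base metal shear (8 mm plate): yield φR_n = 1.0×0.6×345×8×586 = 970.4 kN; rupture φR_n = 0.75×0.6×450×8×586 = 949.3 kN; take 949.3 kN (rupture).
Governing: min(1073.9, 949.3) = 949.3 kN → base-metal shear.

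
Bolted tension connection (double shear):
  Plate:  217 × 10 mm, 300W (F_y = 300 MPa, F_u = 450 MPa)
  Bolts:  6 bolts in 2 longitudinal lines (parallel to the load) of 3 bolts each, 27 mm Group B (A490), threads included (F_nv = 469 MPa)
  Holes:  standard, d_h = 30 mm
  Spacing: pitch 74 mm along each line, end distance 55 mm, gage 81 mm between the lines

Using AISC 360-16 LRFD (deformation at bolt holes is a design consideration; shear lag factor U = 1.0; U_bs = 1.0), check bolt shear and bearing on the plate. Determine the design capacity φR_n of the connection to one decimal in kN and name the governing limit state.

1036.8 kN (bearing governs)

Bolt shear: A_b = π(27)²/4 = 572.56 mm². φR_n = 0.75 × 469 × 572.56 × 6 × 2 = 2416.8 kN.
Bearing (10 mm plate, F_u = 450 MPa): end bolts L_c = 55 − 30/2 = 40, R_n = min(1.2×40×10×450, 2.4×27×10×450) = 216 kN/bolt; interior L_c = 74 − 30 = 44, R_n = 237.6 kN/bolt. φR_n = 0.75 × (2×216 + 4×237.6) = 1036.8 kN.
Governing: min(2416.8, 1036.8) = 1036.8 kN → bearing.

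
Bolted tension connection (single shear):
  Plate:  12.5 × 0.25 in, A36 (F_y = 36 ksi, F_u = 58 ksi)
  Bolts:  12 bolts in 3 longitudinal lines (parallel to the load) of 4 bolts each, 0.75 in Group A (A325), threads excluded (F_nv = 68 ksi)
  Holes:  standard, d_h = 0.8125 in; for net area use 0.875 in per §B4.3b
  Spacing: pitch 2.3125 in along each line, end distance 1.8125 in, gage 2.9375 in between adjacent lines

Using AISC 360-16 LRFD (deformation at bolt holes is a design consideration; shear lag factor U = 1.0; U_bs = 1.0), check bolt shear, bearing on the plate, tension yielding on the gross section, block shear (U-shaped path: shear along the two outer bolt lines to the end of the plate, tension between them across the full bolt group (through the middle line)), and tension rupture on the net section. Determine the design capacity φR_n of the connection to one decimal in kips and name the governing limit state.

101.3 kips (gross-section yield governs)

Bolt shear: A_b = π(0.75)²/4 = 0.44179 in². φR_n = 0.75 × 68 × 0.44179 × 12 × 1 = 270.4 kips.
Bearing (0.25 in plate, F_u = 58 ksi): end bolts L_c = 1.8125 − 0.8125/2 = 1.40625, R_n = min(1.2×1.40625×0.25×58, 2.4×0.75×0.25×58) = 24.469 kips/bolt; interior L_c = 2.3125 − 0.8125 = 1.5, R_n = 26.1 kips/bolt. φR_n = 0.75 × (3×24.469 + 9×26.1) = 231.2 kips.
Tension yield (gross): A_g = 12.5×0.25 = 3.125 in². φR_n = 0.90 × 36 × 3.125 = 101.3 kips.
Block shear: shear path 2×[1.8125+3×2.3125] = 2×8.75 in, A_gv = 4.375, A_nv = 2×(8.75 − 3.5×0.875)×0.25 = 2.8438 in²; tension across gage: (5.875 − 2×0.875)×0.25 = 1.0313 in². R_n = min(0.6×58×2.8438, 0.6×36×4.375) + 1.0×58×1.0313 = min(98.964, 94.5) + 59.815 = 154.32 kips. φR_n = 0.75 × 154.32 = 115.7 kips.
Tension rupture (net): A_n = (12.5 − 3×0.875)×0.25 = 2.4688 in² (U = 1.0, A_e = A_n). φR_n = 0.75 × 58 × 2.4688 = 107.4 kips.
Governing: min(270.4, 231.2, 101.3, 115.7, 107.4) = 101.3 kips → gross-section yield.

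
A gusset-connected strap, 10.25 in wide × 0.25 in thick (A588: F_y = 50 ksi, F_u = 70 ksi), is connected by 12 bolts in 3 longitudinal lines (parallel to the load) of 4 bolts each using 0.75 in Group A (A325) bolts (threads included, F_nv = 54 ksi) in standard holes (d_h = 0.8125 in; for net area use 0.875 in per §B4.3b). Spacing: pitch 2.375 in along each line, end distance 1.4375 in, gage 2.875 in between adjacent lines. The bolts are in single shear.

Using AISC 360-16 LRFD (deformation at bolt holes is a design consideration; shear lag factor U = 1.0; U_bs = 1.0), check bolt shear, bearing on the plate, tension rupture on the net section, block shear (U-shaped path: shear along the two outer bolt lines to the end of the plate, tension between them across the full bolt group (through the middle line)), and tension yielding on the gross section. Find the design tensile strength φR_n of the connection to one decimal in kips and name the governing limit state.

Bolt shear: A_b = π(0.75)²/4 = 0.44179 in². φR_n = 0.75 × 54 × 0.44179 × 12 × 1 = 214.7 kips.
Bearing (0.25 in plate, F_u = 70 ksi): end bolts L_c = 1.4375 − 0.8125/2 = 1.03125, R_n = min(1.2×1.03125×0.25×70, 2.4×0.75×0.25×70) = 21.656 kips/bolt; interior L_c = 2.375 − 0.8125 = 1.5625, R_n = 31.5 kips/bolt. φR_n = 0.75 × (3×21.656 + 9×31.5) = 261.4 kips.
Tension rupture (net): A_n = (10.25 − 3×0.875)×0.25 = 1.9063 in² (U = 1.0, A_e = A_n). φR_n = 0.75 × 70 × 1.9063 = 100.1 kips.
Block shear: shear path 2×[1.4375+3×2.375] = 2×8.5625 in, A_gv = 4.2813, A_nv = 2×(8.5625 − 3.5×0.875)×0.25 = 2.75 in²; tension across gage: (5.75 − 2×0.875)×0.25 = 1 in². R_n = min(0.6×70×2.75, 0.6×50×4.2813) + 1.0×70×1 = min(115.5, 128.44) + 70 = 185.5 kips. φR_n = 0.75 × 185.5 = 139.1 kips.
Tension yield (gross): A_g = 10.25×0.25 = 2.5625 in². φR_n = 0.90 × 50 × 2.5625 = 115.3 kips.
Governing: min(214.7, 261.4, 100.1, 139.1, 115.3) = 100.1 kips → net-section rupture.

100.1 kips (net-section rupture governs)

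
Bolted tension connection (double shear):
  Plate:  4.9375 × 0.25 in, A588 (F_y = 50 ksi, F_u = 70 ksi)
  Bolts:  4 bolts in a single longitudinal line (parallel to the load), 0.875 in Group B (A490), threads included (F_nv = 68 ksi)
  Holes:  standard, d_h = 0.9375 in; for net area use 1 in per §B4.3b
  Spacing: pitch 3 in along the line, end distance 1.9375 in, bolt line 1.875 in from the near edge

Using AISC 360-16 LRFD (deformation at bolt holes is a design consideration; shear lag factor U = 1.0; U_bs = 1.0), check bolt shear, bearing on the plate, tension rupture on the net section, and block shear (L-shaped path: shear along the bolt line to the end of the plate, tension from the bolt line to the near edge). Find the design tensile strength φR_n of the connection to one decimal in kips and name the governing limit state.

51.7 kips (net-section rupture governs)

Bolt shear: A_b = π(0.875)²/4 = 0.60132 in². φR_n = 0.75 × 68 × 0.60132 × 4 × 2 = 245.3 kips.
Bearing (0.25 in plate, F_u = 70 ksi): end bolts L_c = 1.9375 − 0.9375/2 = 1.46875, R_n = min(1.2×1.46875×0.25×70, 2.4×0.875×0.25×70) = 30.844 kips/bolt; interior L_c = 3 − 0.9375 = 2.0625, R_n = 36.75 kips/bolt. φR_n = 0.75 × (1×30.844 + 3×36.75) = 105.8 kips.
Tension rupture (net): A_n = (4.9375 − 1×1)×0.25 = 0.98438 in² (U = 1.0, A_e = A_n). φR_n = 0.75 × 70 × 0.98438 = 51.7 kips.
Block shear: shear path 1×[1.9375+3×3] = 1×10.9375 in, A_gv = 2.7344, A_nv = 1×(10.9375 − 3.5×1)×0.25 = 1.8594 in²; tension to near edge: (1.875 − 0.5×1)×0.25 = 0.34375 in². R_n = min(0.6×70×1.8594, 0.6×50×2.7344) + 1.0×70×0.34375 = min(78.095, 82.032) + 24.063 = 102.16 kips. φR_n = 0.75 × 102.16 = 76.6 kips.
Governing: min(245.3, 105.8, 51.7, 76.6) = 51.7 kips → net-section rupture.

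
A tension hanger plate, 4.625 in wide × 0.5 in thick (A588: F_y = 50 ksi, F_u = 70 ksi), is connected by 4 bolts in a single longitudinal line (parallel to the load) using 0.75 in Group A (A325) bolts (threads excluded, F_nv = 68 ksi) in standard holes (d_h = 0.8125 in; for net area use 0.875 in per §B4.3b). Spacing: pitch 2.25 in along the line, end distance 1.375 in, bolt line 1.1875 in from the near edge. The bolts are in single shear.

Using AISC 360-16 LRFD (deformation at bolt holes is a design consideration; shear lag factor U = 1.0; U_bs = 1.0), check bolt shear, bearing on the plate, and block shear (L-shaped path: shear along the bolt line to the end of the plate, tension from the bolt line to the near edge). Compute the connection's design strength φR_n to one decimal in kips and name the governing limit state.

90.1 kips (bolt shear governs)

Bolt shear: A_b = π(0.75)²/4 = 0.44179 in². φR_n = 0.75 × 68 × 0.44179 × 4 × 1 = 90.1 kips.
Bearing (0.5 in plate, F_u = 70 ksi): end bolts L_c = 1.375 − 0.8125/2 = 0.96875, R_n = min(1.2×0.96875×0.5×70, 2.4×0.75×0.5×70) = 40.688 kips/bolt; interior L_c = 2.25 − 0.8125 = 1.4375, R_n = 60.375 kips/bolt. φR_n = 0.75 × (1×40.688 + 3×60.375) = 166.4 kips.
Block shear: shear path 1×[1.375+3×2.25] = 1×8.125 in, A_gv = 4.0625, A_nv = 1×(8.125 − 3.5×0.875)×0.5 = 2.5313 in²; tension to near edge: (1.1875 − 0.5×0.875)×0.5 = 0.375 in². R_n = min(0.6×70×2.5313, 0.6×50×4.0625) + 1.0×70×0.375 = min(106.31, 121.88) + 26.25 = 132.56 kips. φR_n = 0.75 × 132.56 = 99.4 kips.
Governing: min(90.1, 166.4, 99.4) = 90.1 kips → bolt shear.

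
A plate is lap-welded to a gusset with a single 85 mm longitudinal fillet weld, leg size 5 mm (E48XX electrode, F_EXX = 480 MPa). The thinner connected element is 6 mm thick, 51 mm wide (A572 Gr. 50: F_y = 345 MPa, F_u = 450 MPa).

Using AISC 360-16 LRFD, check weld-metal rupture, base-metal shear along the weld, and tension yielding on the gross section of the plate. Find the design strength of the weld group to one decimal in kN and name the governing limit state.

Weld metal: throat = 0.707×5 = 3.535 mm, L = 85 mm. φR_n = 0.75 × 0.6 × 480 × 3.535 × 85 = 64.9 kN.
Base metal shear (6 mm plate): yield φR_n = 1.0×0.6×345×6×85 = 105.6 kN; rupture φR_n = 0.75×0.6×450×6×85 = 103.3 kN; take 103.3 kN (rupture).
Tension yield (gross): A_g = 51×6 = 306 mm². φR_n = 0.90 × 345 × 306 = 95.0 kN.
Governing: min(64.9, 103.3, 95.0) = 64.9 kN → weld metal.

64.9 kN (weld metal governs)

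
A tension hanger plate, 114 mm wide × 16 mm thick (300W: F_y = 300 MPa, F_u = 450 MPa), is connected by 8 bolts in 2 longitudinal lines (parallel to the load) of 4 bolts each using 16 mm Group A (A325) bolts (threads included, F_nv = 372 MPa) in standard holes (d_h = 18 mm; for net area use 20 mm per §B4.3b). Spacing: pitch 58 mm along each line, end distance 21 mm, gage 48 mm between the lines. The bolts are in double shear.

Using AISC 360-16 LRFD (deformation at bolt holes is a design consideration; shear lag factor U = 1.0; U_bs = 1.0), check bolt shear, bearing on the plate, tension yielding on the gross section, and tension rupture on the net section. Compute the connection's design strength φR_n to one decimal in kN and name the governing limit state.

399.6 kN (net-section rupture governs)

Bolt shear: A_b = π(16)²/4 = 201.06 mm². φR_n = 0.75 × 372 × 201.06 × 8 × 2 = 897.5 kN.
Bearing (16 mm plate, F_u = 450 MPa): end bolts L_c = 21 − 18/2 = 12, R_n = min(1.2×12×16×450, 2.4×16×16×450) = 103.68 kN/bolt; interior L_c = 58 − 18 = 40, R_n = 276.48 kN/bolt. φR_n = 0.75 × (2×103.68 + 6×276.48) = 1399.7 kN.
Tension yield (gross): A_g = 114×16 = 1824 mm². φR_n = 0.90 × 300 × 1824 = 492.5 kN.
Tension rupture (net): A_n = (114 − 2×20)×16 = 1184 mm² (U = 1.0, A_e = A_n). φR_n = 0.75 × 450 × 1184 = 399.6 kN.
Governing: min(897.5, 1399.7, 492.5, 399.6) = 399.6 kN → net-section rupture.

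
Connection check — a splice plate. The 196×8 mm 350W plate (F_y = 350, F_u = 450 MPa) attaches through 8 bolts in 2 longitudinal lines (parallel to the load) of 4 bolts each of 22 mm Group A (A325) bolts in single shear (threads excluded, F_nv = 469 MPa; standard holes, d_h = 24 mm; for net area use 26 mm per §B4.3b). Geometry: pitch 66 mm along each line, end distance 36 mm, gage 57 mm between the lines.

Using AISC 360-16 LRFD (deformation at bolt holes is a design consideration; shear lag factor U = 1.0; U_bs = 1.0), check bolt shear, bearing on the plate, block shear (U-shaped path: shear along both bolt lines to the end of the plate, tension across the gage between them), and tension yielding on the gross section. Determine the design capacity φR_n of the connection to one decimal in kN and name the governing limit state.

493.9 kN (gross-section yield governs)

Bolt shear: A_b = π(22)²/4 = 380.13 mm². φR_n = 0.75 × 469 × 380.13 × 8 × 1 = 1069.7 kN.
Bearing (8 mm plate, F_u = 450 MPa): end bolts L_c = 36 − 24/2 = 24, R_n = min(1.2×24×8×450, 2.4×22×8×450) = 103.68 kN/bolt; interior L_c = 66 − 24 = 42, R_n = 181.44 kN/bolt. φR_n = 0.75 × (2×103.68 + 6×181.44) = 972.0 kN.
Block shear: shear path 2×[36+3×66] = 2×234 mm, A_gv = 3744, A_nv = 2×(234 − 3.5×26)×8 = 2288 mm²; tension across gage: (57 − 1×26)×8 = 248 mm². R_n = min(0.6×450×2288, 0.6×350×3744) + 1.0×450×248 = min(617.76, 786.24) + 111.6 = 729.36 kN. φR_n = 0.75 × 729.36 = 547.0 kN.
Tension yield (gross): A_g = 196×8 = 1568 mm². φR_n = 0.90 × 350 × 1568 = 493.9 kN.
Governing: min(1069.7, 972.0, 547.0, 493.9) = 493.9 kN → gross-section yield.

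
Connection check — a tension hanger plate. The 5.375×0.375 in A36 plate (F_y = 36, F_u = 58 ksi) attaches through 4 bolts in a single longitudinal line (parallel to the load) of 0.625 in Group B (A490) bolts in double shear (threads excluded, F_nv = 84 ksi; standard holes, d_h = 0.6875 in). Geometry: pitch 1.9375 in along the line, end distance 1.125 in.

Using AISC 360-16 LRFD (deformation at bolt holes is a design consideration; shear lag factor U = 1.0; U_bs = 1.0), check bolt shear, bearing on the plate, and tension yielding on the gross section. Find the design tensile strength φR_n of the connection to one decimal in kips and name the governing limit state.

65.3 kips (gross-section yield governs)

Bolt shear: A_b = π(0.625)²/4 = 0.3068 in². φR_n = 0.75 × 84 × 0.3068 × 4 × 2 = 154.6 kips.
Bearing (0.375 in plate, F_u = 58 ksi): end bolts L_c = 1.125 − 0.6875/2 = 0.78125, R_n = min(1.2×0.78125×0.375×58, 2.4×0.625×0.375×58) = 20.391 kips/bolt; interior L_c = 1.9375 − 0.6875 = 1.25, R_n = 32.625 kips/bolt. φR_n = 0.75 × (1×20.391 + 3×32.625) = 88.7 kips.
Tension yield (gross): A_g = 5.375×0.375 = 2.0156 in². φR_n = 0.90 × 36 × 2.0156 = 65.3 kips.
Governing: min(154.6, 88.7, 65.3) = 65.3 kips → gross-section yield.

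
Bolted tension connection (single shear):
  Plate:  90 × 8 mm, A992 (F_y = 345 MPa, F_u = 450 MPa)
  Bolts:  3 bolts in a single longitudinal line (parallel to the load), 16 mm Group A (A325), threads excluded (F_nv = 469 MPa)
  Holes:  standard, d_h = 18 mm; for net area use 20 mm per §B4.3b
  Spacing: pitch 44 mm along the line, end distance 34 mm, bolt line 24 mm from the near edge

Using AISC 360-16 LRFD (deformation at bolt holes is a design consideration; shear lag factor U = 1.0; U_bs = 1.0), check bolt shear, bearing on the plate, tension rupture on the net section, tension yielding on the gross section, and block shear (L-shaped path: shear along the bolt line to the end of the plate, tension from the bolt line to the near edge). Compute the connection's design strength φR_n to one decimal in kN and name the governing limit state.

Bolt shear: A_b = π(16)²/4 = 201.06 mm². φR_n = 0.75 × 469 × 201.06 × 3 × 1 = 212.2 kN.
Bearing (8 mm plate, F_u = 450 MPa): end bolts L_c = 34 − 18/2 = 25, R_n = min(1.2×25×8×450, 2.4×16×8×450) = 108 kN/bolt; interior L_c = 44 − 18 = 26, R_n = 112.32 kN/bolt. φR_n = 0.75 × (1×108 + 2×112.32) = 249.5 kN.
Tension rupture (net): A_n = (90 − 1×20)×8 = 560 mm² (U = 1.0, A_e = A_n). φR_n = 0.75 × 450 × 560 = 189.0 kN.
Tension yield (gross): A_g = 90×8 = 720 mm². φR_n = 0.90 × 345 × 720 = 223.6 kN.
Block shear: shear path 1×[34+2×44] = 1×122 mm, A_gv = 976, A_nv = 1×(122 − 2.5×20)×8 = 576 mm²; tension to near edge: (24 − 0.5×20)×8 = 112 mm². R_n = min(0.6×450×576, 0.6×345×976) + 1.0×450×112 = min(155.52, 202.03) + 50.4 = 205.92 kN. φR_n = 0.75 × 205.92 = 154.4 kN.
Governing: min(212.2, 249.5, 189.0, 223.6, 154.4) = 154.4 kN → block shear.

154.4 kN (block shear governs)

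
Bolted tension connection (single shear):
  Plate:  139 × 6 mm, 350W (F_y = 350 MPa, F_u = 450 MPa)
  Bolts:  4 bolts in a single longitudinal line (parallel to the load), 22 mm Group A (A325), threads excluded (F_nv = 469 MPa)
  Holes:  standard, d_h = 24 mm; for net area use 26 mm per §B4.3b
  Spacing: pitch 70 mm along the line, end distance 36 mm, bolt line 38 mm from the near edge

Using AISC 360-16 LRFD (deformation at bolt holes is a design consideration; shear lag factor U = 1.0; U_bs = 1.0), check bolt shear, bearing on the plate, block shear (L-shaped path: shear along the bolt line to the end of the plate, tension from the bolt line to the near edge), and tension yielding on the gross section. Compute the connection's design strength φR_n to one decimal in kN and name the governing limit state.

Bolt shear: A_b = π(22)²/4 = 380.13 mm². φR_n = 0.75 × 469 × 380.13 × 4 × 1 = 534.8 kN.
Bearing (6 mm plate, F_u = 450 MPa): end bolts L_c = 36 − 24/2 = 24, R_n = min(1.2×24×6×450, 2.4×22×6×450) = 77.76 kN/bolt; interior L_c = 70 − 24 = 46, R_n = 142.56 kN/bolt. φR_n = 0.75 × (1×77.76 + 3×142.56) = 379.1 kN.
Block shear: shear path 1×[36+3×70] = 1×246 mm, A_gv = 1476, A_nv = 1×(246 − 3.5×26)×6 = 930 mm²; tension to near edge: (38 − 0.5×26)×6 = 150 mm². R_n = min(0.6×450×930, 0.6×350×1476) + 1.0×450×150 = min(251.1, 309.96) + 67.5 = 318.6 kN. φR_n = 0.75 × 318.6 = 239.0 kN.
Tension yield (gross): A_g = 139×6 = 834 mm². φR_n = 0.90 × 350 × 834 = 262.7 kN.
Governing: min(534.8, 379.1, 239.0, 262.7) = 239.0 kN → block shear.

239.0 kN (block shear governs)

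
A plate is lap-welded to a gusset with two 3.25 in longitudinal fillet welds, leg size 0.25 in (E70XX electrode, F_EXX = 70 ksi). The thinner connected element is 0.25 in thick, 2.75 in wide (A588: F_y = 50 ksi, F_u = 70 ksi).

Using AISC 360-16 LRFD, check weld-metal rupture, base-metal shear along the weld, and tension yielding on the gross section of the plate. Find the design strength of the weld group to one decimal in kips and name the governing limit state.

30.9 kips (gross-section yield governs)

Weld metal: throat = 0.707×0.25 = 0.17675 in, L = 2×3.25 = 6.5 in. φR_n = 0.75 × 0.6 × 70 × 0.17675 × 6.5 = 36.2 kips.
Base metal shear (0.25 in plate): yield φR_n = 1.0×0.6×50×0.25×6.5 = 48.8 kips; rupture φR_n = 0.75×0.6×70×0.25×6.5 = 51.2 kips; take 48.8 kips (yield).
Tension yield (gross): A_g = 2.75×0.25 = 0.6875 in². φR_n = 0.90 × 50 × 0.6875 = 30.9 kips.
Governing: min(36.2, 48.8, 30.9) = 30.9 kips → gross-section yield.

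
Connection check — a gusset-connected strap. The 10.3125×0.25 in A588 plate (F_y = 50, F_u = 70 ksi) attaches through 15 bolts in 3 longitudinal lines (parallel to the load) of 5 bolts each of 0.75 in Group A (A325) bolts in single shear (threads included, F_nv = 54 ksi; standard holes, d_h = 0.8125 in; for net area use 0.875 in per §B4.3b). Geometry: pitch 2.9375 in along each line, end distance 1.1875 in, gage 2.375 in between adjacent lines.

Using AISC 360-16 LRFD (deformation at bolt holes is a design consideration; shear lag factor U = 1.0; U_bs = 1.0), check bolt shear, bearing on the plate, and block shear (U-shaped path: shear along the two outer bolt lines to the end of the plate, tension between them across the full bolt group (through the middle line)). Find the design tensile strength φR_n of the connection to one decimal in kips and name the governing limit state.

Bolt shear: A_b = π(0.75)²/4 = 0.44179 in². φR_n = 0.75 × 54 × 0.44179 × 15 × 1 = 268.4 kips.
Bearing (0.25 in plate, F_u = 70 ksi): end bolts L_c = 1.1875 − 0.8125/2 = 0.78125, R_n = min(1.2×0.78125×0.25×70, 2.4×0.75×0.25×70) = 16.406 kips/bolt; interior L_c = 2.9375 − 0.8125 = 2.125, R_n = 31.5 kips/bolt. φR_n = 0.75 × (3×16.406 + 12×31.5) = 320.4 kips.
Block shear: shear path 2×[1.1875+4×2.9375] = 2×12.9375 in, A_gv = 6.4688, A_nv = 2×(12.9375 − 4.5×0.875)×0.25 = 4.5 in²; tension across gage: (4.75 − 2×0.875)×0.25 = 0.75 in². R_n = min(0.6×70×4.5, 0.6×50×6.4688) + 1.0×70×0.75 = min(189, 194.06) + 52.5 = 241.5 kips. φR_n = 0.75 × 241.5 = 181.1 kips.
Governing: min(268.4, 320.4, 181.1) = 181.1 kips → block shear.

181.1 kips (block shear governs)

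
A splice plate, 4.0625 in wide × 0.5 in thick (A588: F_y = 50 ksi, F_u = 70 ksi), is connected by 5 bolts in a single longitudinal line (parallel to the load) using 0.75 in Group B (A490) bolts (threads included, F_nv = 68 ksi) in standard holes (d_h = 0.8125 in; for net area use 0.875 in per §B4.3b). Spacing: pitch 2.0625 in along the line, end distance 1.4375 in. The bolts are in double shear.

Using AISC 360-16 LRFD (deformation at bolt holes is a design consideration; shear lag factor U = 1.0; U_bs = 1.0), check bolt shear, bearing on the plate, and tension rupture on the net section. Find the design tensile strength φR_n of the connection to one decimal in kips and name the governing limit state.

Bolt shear: A_b = π(0.75)²/4 = 0.44179 in². φR_n = 0.75 × 68 × 0.44179 × 5 × 2 = 225.3 kips.
Bearing (0.5 in plate, F_u = 70 ksi): end bolts L_c = 1.4375 − 0.8125/2 = 1.03125, R_n = min(1.2×1.03125×0.5×70, 2.4×0.75×0.5×70) = 43.313 kips/bolt; interior L_c = 2.0625 − 0.8125 = 1.25, R_n = 52.5 kips/bolt. φR_n = 0.75 × (1×43.313 + 4×52.5) = 190.0 kips.
Tension rupture (net): A_n = (4.0625 − 1×0.875)×0.5 = 1.5938 in² (U = 1.0, A_e = A_n). φR_n = 0.75 × 70 × 1.5938 = 83.7 kips.
Governing: min(225.3, 190.0, 83.7) = 83.7 kips → net-section rupture.

83.7 kips (net-section rupture governs)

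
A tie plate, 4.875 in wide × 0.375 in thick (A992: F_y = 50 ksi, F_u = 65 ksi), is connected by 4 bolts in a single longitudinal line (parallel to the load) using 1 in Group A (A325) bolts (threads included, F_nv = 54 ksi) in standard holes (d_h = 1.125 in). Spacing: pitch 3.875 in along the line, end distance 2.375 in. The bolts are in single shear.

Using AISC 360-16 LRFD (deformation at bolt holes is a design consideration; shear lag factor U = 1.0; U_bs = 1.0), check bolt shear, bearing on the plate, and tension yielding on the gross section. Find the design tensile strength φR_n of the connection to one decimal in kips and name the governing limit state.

Bolt shear: A_b = π(1)²/4 = 0.7854 in². φR_n = 0.75 × 54 × 0.7854 × 4 × 1 = 127.2 kips.
Bearing (0.375 in plate, F_u = 65 ksi): end bolts L_c = 2.375 − 1.125/2 = 1.8125, R_n = min(1.2×1.8125×0.375×65, 2.4×1×0.375×65) = 53.016 kips/bolt; interior L_c = 3.875 − 1.125 = 2.75, R_n = 58.5 kips/bolt. φR_n = 0.75 × (1×53.016 + 3×58.5) = 171.4 kips.
Tension yield (gross): A_g = 4.875×0.375 = 1.8281 in². φR_n = 0.90 × 50 × 1.8281 = 82.3 kips.
Governing: min(127.2, 171.4, 82.3) = 82.3 kips → gross-section yield.

82.3 kips (gross-section yield governs)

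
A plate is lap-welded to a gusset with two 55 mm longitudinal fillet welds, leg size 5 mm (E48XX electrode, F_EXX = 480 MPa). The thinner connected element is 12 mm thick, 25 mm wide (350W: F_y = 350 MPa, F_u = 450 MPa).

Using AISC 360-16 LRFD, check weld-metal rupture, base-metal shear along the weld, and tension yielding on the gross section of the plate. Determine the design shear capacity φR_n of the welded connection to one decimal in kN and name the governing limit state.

84.0 kN (weld metal governs)

Weld metal: throat = 0.707×5 = 3.535 mm, L = 2×55 = 110 mm. φR_n = 0.75 × 0.6 × 480 × 3.535 × 110 = 84.0 kN.
Base metal shear (12 mm plate): yield φR_n = 1.0×0.6×350×12×110 = 277.2 kN; rupture φR_n = 0.75×0.6×450×12×110 = 267.3 kN; take 267.3 kN (rupture).
Tension yield (gross): A_g = 25×12 = 300 mm². φR_n = 0.90 × 350 × 300 = 94.5 kN.
Governing: min(84.0, 267.3, 94.5) = 84.0 kN → weld metal.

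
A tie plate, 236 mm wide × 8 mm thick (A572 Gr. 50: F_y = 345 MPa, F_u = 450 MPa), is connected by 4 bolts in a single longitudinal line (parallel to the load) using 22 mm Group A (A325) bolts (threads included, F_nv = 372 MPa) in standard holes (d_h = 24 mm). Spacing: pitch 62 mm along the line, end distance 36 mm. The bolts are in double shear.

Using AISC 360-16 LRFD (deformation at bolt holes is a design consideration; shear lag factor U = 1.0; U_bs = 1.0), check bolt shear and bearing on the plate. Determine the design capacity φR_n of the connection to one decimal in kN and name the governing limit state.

447.1 kN (bearing governs)

Bolt shear: A_b = π(22)²/4 = 380.13 mm². φR_n = 0.75 × 372 × 380.13 × 4 × 2 = 848.5 kN.
Bearing (8 mm plate, F_u = 450 MPa): end bolts L_c = 36 − 24/2 = 24, R_n = min(1.2×24×8×450, 2.4×22×8×450) = 103.68 kN/bolt; interior L_c = 62 − 24 = 38, R_n = 164.16 kN/bolt. φR_n = 0.75 × (1×103.68 + 3×164.16) = 447.1 kN.
Governing: min(848.5, 447.1) = 447.1 kN → bearing.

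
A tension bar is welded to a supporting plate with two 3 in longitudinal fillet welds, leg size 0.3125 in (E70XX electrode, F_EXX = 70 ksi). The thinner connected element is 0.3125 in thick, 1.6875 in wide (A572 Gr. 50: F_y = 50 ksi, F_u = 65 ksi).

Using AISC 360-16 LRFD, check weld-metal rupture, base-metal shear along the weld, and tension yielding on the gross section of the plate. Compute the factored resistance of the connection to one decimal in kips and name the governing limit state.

23.7 kips (gross-section yield governs)

Weld metal: throat = 0.707×0.3125 = 0.22094 in, L = 2×3 = 6 in. φR_n = 0.75 × 0.6 × 70 × 0.22094 × 6 = 41.8 kips.
Base metal shear (0.3125 in plate): yield φR_n = 1.0×0.6×50×0.3125×6 = 56.3 kips; rupture φR_n = 0.75×0.6×65×0.3125×6 = 54.8 kips; take 54.8 kips (rupture).
Tension yield (gross): A_g = 1.6875×0.3125 = 0.52734 in². φR_n = 0.90 × 50 × 0.52734 = 23.7 kips.
Governing: min(41.8, 54.8, 23.7) = 23.7 kips → gross-section yield.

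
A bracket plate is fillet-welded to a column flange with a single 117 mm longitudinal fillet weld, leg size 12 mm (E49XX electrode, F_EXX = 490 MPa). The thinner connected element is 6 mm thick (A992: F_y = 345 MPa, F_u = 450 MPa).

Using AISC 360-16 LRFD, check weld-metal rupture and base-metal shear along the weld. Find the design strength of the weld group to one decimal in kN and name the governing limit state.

142.2 kN (base-metal shear governs)

Weld metal: throat = 0.707×12 = 8.484 mm, L = 117 mm. φR_n = 0.75 × 0.6 × 490 × 8.484 × 117 = 218.9 kN.
Base metal shear (6 mm plate): yield φR_n = 1.0×0.6×345×6×117 = 145.3 kN; rupture φR_n = 0.75×0.6×450×6×117 = 142.2 kN; take 142.2 kN (rupture).
Governing: min(218.9, 142.2) = 142.2 kN → base-metal shear.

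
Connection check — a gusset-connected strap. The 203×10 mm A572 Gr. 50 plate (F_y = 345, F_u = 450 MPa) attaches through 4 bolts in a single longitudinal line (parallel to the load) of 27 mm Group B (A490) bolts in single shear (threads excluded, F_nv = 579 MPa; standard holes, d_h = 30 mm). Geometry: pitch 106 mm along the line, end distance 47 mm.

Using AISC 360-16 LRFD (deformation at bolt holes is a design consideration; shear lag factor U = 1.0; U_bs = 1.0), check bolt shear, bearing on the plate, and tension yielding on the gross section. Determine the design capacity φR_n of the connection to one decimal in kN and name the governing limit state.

Bolt shear: A_b = π(27)²/4 = 572.56 mm². φR_n = 0.75 × 579 × 572.56 × 4 × 1 = 994.5 kN.
Bearing (10 mm plate, F_u = 450 MPa): end bolts L_c = 47 − 30/2 = 32, R_n = min(1.2×32×10×450, 2.4×27×10×450) = 172.8 kN/bolt; interior L_c = 106 − 30 = 76, R_n = 291.6 kN/bolt. φR_n = 0.75 × (1×172.8 + 3×291.6) = 785.7 kN.
Tension yield (gross): A_g = 203×10 = 2030 mm². φR_n = 0.90 × 345 × 2030 = 630.3 kN.
Governing: min(994.5, 785.7, 630.3) = 630.3 kN → gross-section yield.

630.3 kN (gross-section yield governs)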